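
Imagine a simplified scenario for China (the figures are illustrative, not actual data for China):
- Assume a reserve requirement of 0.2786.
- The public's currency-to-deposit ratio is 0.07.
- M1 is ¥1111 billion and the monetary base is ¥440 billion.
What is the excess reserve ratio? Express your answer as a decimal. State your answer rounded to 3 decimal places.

Using m = M/MB = 1111/440 = 2.525000. Since m = (1 + c)/(c + rr + e), the denominator satisfies c + rr + e = (1 + c)/m = (1 + 0.07) / 2.525000 ≈ 0.423762.
With c = 0.07 and rr = 0.2786, the excess reserve ratio is 0.423762 − 0.07 − 0.2786 = 0.075162.

0.075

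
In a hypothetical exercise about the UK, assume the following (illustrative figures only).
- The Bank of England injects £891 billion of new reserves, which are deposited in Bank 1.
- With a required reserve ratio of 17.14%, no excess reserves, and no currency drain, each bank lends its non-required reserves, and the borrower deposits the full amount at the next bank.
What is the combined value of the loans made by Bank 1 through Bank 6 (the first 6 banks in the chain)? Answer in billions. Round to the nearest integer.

£2913 billion

Bank i lends (1 − rr)^i of the original deposit: Bank 1 lends 891·0.8286 = 738.2826, Bank 2 lends 891·0.8286² ≈ 611.7410, and so on.
Summing a geometric series: total = 891·[0.8286·(1 − 0.8286^6) / (1 − 0.8286)] ≈ 2913.3066 billion.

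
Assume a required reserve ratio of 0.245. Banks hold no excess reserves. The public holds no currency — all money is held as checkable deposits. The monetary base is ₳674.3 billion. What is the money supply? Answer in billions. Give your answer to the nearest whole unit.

₳2752 billion

With no currency drain or excess reserves, the money multiplier is m = 1/rr = 1/0.245 ≈ 4.0816.
Money supply M = m × MB = 4.0816 × 674.3 ≈ 2752.2229 billion.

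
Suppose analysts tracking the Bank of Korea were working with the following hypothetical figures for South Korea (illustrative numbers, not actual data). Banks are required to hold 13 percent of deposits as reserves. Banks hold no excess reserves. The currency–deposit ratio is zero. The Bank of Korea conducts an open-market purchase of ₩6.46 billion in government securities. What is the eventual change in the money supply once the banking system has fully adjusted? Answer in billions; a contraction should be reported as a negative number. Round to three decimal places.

₩49.692 billion

The simple money multiplier is m = 1/rr = 1/0.13 ≈ 7.69231.
An open-market purchase increases the monetary base by 6.46 billion, so ΔM = m × ΔMB = 7.69231 × 6.46 ≈ 49.6923 billion.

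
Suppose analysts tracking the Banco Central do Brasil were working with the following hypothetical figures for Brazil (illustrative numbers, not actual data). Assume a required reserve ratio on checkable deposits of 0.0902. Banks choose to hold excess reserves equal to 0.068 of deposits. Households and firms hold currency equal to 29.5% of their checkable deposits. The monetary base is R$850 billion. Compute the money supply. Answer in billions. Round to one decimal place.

R$2428.8 billion

The money multiplier is m = (1 + c) / (rr + e + c) = (1 + 0.295) / (0.0902 + 0.068 + 0.295) ≈ 2.85746.
So M = m × MB = 2.85746 × 850 = 2428.841 billion.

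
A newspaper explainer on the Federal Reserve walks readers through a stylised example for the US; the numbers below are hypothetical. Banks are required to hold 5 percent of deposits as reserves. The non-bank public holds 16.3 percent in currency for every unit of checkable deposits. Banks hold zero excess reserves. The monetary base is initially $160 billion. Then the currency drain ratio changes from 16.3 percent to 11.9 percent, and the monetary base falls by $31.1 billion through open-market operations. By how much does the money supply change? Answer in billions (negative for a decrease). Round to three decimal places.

-20.129 billion

Before: m₁ = (1 + 0.163) / (0.05 + 0.163) ≈ 5.4600939, MB₁ = 160, so M₁ = 5.4600939 × 160 ≈ 873.615 billion.
After: m₂ = (1 + 0.119) / (0.05 + 0.119) ≈ 6.6213018, MB₂ = 160 − 31.1 = 128.9, so M₂ = 6.6213018 × 128.9 ≈ 853.4858 billion.
ΔM = M₂ − M₁ = 853.4858 − 873.615 = -20.1292 billion.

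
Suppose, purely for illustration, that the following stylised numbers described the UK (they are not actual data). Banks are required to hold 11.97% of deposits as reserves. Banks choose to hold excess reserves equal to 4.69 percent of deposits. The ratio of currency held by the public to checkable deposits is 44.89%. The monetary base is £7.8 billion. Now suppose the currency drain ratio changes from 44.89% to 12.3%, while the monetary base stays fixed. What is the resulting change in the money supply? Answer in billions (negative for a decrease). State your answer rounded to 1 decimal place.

Initially m₁ = (1 + 0.4489) / (0.1197 + 0.0469 + 0.4489) ≈ 2.3540, so M₁ = 2.3540 × 7.8 = 18.3612 billion.
After the change m₂ = (1 + 0.123) / (0.1197 + 0.0469 + 0.123) ≈ 3.8778, so M₂ = 3.8778 × 7.8 ≈ 30.2468 billion.
ΔM = M₂ − M₁ = 30.2468 − 18.3612 = 11.8856 billion.

£11.9 billion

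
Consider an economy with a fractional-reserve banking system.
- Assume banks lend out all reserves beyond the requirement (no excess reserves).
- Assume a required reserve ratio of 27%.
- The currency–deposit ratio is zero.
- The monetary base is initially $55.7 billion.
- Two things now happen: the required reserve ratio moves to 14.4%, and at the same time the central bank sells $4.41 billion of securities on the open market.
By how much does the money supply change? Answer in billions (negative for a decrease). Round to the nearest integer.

$150 billion

Before: m₁ = 1 / (0.27) ≈ 3.7037, MB₁ = 55.7, so M₁ = 3.7037 × 55.7 ≈ 206.2961 billion.
After: m₂ = 1 / (0.144) ≈ 6.9444, MB₂ = 55.7 − 4.41 = 51.29, so M₂ = 6.9444 × 51.29 ≈ 356.1783 billion.
ΔM = M₂ − M₁ = 356.1783 − 206.2961 = 149.8822 billion.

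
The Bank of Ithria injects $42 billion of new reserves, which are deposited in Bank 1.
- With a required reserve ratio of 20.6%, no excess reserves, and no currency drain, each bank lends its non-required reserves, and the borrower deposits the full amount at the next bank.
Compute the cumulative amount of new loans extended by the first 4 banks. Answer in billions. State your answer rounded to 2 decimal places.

Bank i lends (1 − rr)^i of the original deposit: Bank 1 lends 42·0.7940 = 33.3480, Bank 2 lends 42·0.7940² ≈ 26.4783, and so on.
Summing a geometric series: total = 42·[0.7940·(1 − 0.7940^4) / (1 − 0.7940)] ≈ 97.5430 billion.

$97.54 billion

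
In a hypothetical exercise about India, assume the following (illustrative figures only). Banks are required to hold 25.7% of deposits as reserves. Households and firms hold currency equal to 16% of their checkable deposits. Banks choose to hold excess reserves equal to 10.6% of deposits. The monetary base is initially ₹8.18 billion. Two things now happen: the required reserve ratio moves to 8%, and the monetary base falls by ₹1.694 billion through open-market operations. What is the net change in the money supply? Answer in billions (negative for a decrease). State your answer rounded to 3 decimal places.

Before: m₁ = (1 + 0.16) / (0.257 + 0.106 + 0.16) ≈ 2.21797, MB₁ = 8.18, so M₁ = 2.21797 × 8.18 ≈ 18.143 billion.
After: m₂ = (1 + 0.16) / (0.08 + 0.106 + 0.16) ≈ 3.35260, MB₂ = 8.18 − 1.694 = 6.486, so M₂ = 3.35260 × 6.486 ≈ 21.745 billion.
ΔM = M₂ − M₁ = 21.745 − 18.143 = 3.602 billion.

₹3.602 billion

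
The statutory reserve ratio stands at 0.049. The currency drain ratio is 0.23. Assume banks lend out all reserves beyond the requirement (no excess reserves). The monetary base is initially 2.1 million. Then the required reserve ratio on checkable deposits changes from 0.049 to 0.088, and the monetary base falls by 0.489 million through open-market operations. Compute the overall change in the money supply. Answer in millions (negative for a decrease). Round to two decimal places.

Before: m₁ = (1 + 0.23) / (0.049 + 0.23) ≈ 4.4086, MB₁ = 2.1, so M₁ = 4.4086 × 2.1 ≈ 9.2581 million.
After: m₂ = (1 + 0.23) / (0.088 + 0.23) ≈ 3.8679, MB₂ = 2.1 − 0.489 = 1.611, so M₂ = 3.8679 × 1.611 ≈ 6.2312 million.
ΔM = M₂ − M₁ = 6.2312 − 9.2581 = -3.0269 million.

-3.03 million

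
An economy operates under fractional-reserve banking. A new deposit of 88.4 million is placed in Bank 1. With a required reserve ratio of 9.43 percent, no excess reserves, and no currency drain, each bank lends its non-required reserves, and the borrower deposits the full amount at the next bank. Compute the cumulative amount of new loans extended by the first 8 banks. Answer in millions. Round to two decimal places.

Bank i lends (1 − rr)^i of the original deposit: Bank 1 lends 88.4·0.9057 ≈ 80.0639, Bank 2 lends 88.4·0.9057² ≈ 72.5139, and so on.
Summing a geometric series: total = 88.4·[0.9057·(1 − 0.9057^8) / (1 − 0.9057)] ≈ 464.6191 million.

464.62 million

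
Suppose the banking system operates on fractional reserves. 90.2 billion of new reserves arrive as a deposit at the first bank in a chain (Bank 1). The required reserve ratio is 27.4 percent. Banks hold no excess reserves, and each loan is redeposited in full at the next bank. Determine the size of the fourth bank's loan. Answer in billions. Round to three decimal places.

Each bank lends a fraction (1 − rr) = 0.7260 of the deposit it receives, so Bank 4 receives 90.2·0.7260^3 and lends 90.2·0.7260^4 ≈ 25.0584 billion.

25.058 billion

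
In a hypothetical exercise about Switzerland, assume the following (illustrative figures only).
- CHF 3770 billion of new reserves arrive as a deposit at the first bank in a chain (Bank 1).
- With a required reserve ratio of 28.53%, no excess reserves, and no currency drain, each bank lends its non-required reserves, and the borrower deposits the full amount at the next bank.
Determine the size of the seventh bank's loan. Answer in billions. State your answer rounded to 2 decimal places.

Each bank lends a fraction (1 − rr) = 0.7147 of the deposit it receives, so Bank 7 receives 3770·0.7147^6 and lends 3770·0.7147^7 ≈ 359.0937 billion.

CHF 359.09 billion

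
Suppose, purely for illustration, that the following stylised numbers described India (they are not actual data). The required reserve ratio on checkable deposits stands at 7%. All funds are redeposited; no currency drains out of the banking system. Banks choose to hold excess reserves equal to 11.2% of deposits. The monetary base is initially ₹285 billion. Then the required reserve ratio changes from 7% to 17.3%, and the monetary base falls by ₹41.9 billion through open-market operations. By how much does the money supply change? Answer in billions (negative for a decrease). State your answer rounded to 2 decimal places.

Before: m₁ = 1 / (0.07 + 0.112) ≈ 5.494505, MB₁ = 285, so M₁ = 5.494505 × 285 ≈ 1565.9339 billion.
After: m₂ = 1 / (0.173 + 0.112) ≈ 3.508772, MB₂ = 285 − 41.9 = 243.1, so M₂ = 3.508772 × 243.1 ≈ 852.9825 billion.
ΔM = M₂ − M₁ = 852.9825 − 1565.9339 = -712.9514 billion.

-712.95 billion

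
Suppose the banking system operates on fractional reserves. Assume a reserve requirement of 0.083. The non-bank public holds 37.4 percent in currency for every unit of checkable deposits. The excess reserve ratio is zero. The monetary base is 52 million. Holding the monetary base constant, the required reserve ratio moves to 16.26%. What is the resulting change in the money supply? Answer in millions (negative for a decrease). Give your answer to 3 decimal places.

-23.192 million

Initially m₁ = (1 + 0.374) / (0.083 + 0.374) ≈ 3.006565, so M₁ = 3.006565 × 52 ≈ 156.3414 million.
After the change m₂ = (1 + 0.374) / (0.1626 + 0.374) ≈ 2.560567, so M₂ = 2.560567 × 52 ≈ 133.1495 million.
ΔM = M₂ − M₁ = 133.1495 − 156.3414 = -23.1919 million.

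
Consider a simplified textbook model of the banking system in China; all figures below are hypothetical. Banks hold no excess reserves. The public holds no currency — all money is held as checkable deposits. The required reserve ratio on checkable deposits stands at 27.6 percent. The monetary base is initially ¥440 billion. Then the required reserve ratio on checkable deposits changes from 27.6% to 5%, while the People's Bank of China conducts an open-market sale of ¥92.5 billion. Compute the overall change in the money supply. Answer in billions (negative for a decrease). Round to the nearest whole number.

¥5356 billion

Before: m₁ = 1 / (0.276) ≈ 3.6232, MB₁ = 440, so M₁ = 3.6232 × 440 = 1594.208 billion.
After: m₂ = 1 / (0.05) = 20, MB₂ = 440 − 92.5 = 347.5, so M₂ = 20 × 347.5 = 6950 billion.
ΔM = M₂ − M₁ = 6950 − 1594.208 = 5355.792 billion.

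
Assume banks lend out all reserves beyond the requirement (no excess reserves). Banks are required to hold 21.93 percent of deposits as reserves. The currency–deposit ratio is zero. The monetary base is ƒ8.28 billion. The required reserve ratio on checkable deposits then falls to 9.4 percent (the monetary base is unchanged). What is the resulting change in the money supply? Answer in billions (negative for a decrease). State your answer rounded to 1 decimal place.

Initially m₁ = 1 / (0.2193) ≈ 4.56, so M₁ = 4.56 × 8.28 = 37.7568 billion.
After the change m₂ = 1 / (0.094) ≈ 10.6383, so M₂ = 10.6383 × 8.28 ≈ 88.0851 billion.
ΔM = M₂ − M₁ = 88.0851 − 37.7568 = 50.3283 billion.

ƒ50.3 billion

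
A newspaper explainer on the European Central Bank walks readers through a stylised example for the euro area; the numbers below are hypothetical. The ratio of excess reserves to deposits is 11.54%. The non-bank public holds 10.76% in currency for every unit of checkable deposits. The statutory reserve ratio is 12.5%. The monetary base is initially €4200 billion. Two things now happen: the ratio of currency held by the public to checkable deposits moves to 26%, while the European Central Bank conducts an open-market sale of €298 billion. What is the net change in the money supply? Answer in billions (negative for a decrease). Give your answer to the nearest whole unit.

Before: m₁ = (1 + 0.1076) / (0.125 + 0.1154 + 0.1076) ≈ 3.18276, MB₁ = 4200, so M₁ = 3.18276 × 4200 = 13367.592 billion.
After: m₂ = (1 + 0.26) / (0.125 + 0.1154 + 0.26) ≈ 2.51799, MB₂ = 4200 − 298 = 3902, so M₂ = 2.51799 × 3902 ≈ 9825.197 billion.
ΔM = M₂ − M₁ = 9825.197 − 13367.592 = -3542.395 billion.

-3542 billion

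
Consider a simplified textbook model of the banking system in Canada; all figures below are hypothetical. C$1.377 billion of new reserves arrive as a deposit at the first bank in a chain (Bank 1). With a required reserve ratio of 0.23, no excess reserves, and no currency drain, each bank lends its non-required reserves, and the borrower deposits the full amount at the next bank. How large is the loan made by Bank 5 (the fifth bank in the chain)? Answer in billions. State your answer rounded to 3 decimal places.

Each bank lends a fraction (1 − rr) = 0.7700 of the deposit it receives, so Bank 5 receives 1.377·0.7700^4 and lends 1.377·0.7700^5 ≈ 0.3727 billion.

C$0.373 billion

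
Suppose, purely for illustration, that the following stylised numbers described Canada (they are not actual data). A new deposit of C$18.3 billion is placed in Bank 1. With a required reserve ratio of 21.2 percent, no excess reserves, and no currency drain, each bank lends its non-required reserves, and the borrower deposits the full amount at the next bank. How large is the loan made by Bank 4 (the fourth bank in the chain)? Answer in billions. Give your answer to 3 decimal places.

C$7.056 billion

Each bank lends a fraction (1 − rr) = 0.7880 of the deposit it receives, so Bank 4 receives 18.3·0.7880^3 and lends 18.3·0.7880^4 ≈ 7.0560 billion.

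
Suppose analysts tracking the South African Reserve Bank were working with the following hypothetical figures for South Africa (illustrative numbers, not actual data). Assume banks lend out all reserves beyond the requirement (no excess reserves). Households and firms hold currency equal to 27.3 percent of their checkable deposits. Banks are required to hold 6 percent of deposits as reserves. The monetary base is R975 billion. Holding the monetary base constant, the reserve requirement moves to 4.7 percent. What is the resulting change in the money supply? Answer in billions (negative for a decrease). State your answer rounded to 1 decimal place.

R151.4 billion

Initially m₁ = (1 + 0.273) / (0.06 + 0.273) ≈ 3.82282, so M₁ = 3.82282 × 975 = 3727.2495 billion.
After the change m₂ = (1 + 0.273) / (0.047 + 0.273) ≈ 3.97813, so M₂ = 3.97813 × 975 ≈ 3878.6768 billion.
ΔM = M₂ − M₁ = 3878.6768 − 3727.2495 = 151.4273 billion.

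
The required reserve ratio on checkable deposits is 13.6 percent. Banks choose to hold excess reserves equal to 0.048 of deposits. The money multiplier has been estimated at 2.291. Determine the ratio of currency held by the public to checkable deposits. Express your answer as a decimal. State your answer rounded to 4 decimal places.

Using m = 2.291. From m = (1 + c)/(c + rr + e), rearranging gives 1 + c = m·(c + rr + e), so c·(1 − m) = m·(rr + e) − 1.
Hence c = [m·(rr + e) − 1]/(1 − m) = [2.291 × (0.136 + 0.048) − 1] / (1 − 2.291) ≈ 0.448068.

0.4481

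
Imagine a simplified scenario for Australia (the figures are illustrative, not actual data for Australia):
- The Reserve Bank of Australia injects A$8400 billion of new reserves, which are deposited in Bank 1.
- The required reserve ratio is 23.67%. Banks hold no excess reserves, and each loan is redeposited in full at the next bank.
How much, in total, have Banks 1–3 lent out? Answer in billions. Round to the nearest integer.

Bank i lends (1 − rr)^i of the original deposit: Bank 1 lends 8400·0.7633 = 6411.7200, Bank 2 lends 8400·0.7633² ≈ 4894.0659, and so on.
Summing a geometric series: total = 8400·[0.7633·(1 − 0.7633^3) / (1 − 0.7633)] ≈ 15041.4264 billion.

A$15041 billion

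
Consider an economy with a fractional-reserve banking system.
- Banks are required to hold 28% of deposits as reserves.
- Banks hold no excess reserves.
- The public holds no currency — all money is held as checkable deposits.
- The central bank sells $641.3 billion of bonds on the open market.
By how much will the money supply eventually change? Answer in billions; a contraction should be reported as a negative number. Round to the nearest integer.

The simple money multiplier is m = 1/rr = 1/0.28 ≈ 3.5714.
An open-market sale reduces the monetary base by 641.3 billion, so ΔM = m × ΔMB = 3.5714 × (−641.3) ≈ -2290.3388 billion.

-2290 billion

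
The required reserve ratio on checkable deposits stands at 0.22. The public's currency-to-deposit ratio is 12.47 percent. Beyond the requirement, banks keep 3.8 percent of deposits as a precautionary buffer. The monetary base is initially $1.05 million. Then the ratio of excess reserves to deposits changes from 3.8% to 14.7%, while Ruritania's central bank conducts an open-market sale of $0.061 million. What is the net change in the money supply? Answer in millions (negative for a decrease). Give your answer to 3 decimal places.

Before: m₁ = (1 + 0.1247) / (0.22 + 0.038 + 0.1247) ≈ 2.93886, MB₁ = 1.05, so M₁ = 2.93886 × 1.05 ≈ 3.0858 million.
After: m₂ = (1 + 0.1247) / (0.22 + 0.147 + 0.1247) ≈ 2.28737, MB₂ = 1.05 − 0.061 = 0.989, so M₂ = 2.28737 × 0.989 ≈ 2.2622 million.
ΔM = M₂ − M₁ = 2.2622 − 3.0858 = -0.8236 million.

-0.824 million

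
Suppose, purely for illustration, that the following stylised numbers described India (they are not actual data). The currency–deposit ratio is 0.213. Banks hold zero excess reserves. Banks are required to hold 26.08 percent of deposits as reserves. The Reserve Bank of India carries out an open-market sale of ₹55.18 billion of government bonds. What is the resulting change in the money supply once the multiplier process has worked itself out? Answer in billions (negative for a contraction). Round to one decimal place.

The money multiplier is m = (1 + c) / (rr + c) = (1 + 0.213) / (0.2608 + 0.213) ≈ 2.5602.
The sale removes 55.18 billion of base, so ΔM = m × ΔMB = 2.5602 × (−55.18) ≈ -141.2718 billion.

-141.3 billion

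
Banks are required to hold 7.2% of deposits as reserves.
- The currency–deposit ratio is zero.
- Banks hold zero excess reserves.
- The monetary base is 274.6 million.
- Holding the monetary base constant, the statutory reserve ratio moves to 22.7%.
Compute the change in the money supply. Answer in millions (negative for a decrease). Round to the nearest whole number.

-2604 million

Initially m₁ = 1 / (0.072) ≈ 13.8889, so M₁ = 13.8889 × 274.6 ≈ 3813.8919 million.
After the change m₂ = 1 / (0.227) ≈ 4.4053, so M₂ = 4.4053 × 274.6 ≈ 1209.6954 million.
ΔM = M₂ − M₁ = 1209.6954 − 3813.8919 = -2604.1965 million.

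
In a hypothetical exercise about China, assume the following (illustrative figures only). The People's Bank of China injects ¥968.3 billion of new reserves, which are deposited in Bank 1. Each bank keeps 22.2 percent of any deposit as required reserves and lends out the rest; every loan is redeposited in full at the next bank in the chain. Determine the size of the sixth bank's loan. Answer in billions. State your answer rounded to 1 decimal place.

Each bank lends a fraction (1 − rr) = 0.7780 of the deposit it receives, so Bank 6 receives 968.3·0.7780^5 and lends 968.3·0.7780^6 ≈ 214.7274 billion.

¥214.7 billion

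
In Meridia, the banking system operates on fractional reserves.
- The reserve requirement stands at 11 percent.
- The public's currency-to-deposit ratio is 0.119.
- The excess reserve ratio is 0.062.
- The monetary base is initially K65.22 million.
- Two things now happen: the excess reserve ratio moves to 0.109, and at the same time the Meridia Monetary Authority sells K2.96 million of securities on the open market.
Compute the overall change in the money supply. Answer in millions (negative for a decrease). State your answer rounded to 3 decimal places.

-44.673 million

Before: m₁ = (1 + 0.119) / (0.11 + 0.062 + 0.119) ≈ 3.845361, MB₁ = 65.22, so M₁ = 3.845361 × 65.22 ≈ 250.7944 million.
After: m₂ = (1 + 0.119) / (0.11 + 0.109 + 0.119) ≈ 3.310651, MB₂ = 65.22 − 2.96 = 62.26, so M₂ = 3.310651 × 62.26 ≈ 206.1211 million.
ΔM = M₂ − M₁ = 206.1211 − 250.7944 = -44.6733 million.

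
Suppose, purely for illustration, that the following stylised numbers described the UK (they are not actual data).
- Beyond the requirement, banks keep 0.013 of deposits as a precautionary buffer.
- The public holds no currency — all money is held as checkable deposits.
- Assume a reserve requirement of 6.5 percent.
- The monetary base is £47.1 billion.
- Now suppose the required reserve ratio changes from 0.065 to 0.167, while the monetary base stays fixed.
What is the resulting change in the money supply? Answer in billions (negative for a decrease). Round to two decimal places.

-342.18 billion

Initially m₁ = 1 / (0.065 + 0.013) ≈ 12.82051, so M₁ = 12.82051 × 47.1 ≈ 603.846 billion.
After the change m₂ = 1 / (0.167 + 0.013) ≈ 5.55556, so M₂ = 5.55556 × 47.1 ≈ 261.6669 billion.
ΔM = M₂ − M₁ = 261.6669 − 603.846 = -342.1791 billion.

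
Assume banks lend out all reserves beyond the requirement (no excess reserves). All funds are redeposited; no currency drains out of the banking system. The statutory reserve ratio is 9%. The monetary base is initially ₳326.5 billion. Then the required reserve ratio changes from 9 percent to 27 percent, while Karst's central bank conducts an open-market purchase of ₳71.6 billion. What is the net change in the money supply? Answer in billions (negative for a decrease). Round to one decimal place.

Before: m₁ = 1 / (0.09) ≈ 11.11111, MB₁ = 326.5, so M₁ = 11.11111 × 326.5 ≈ 3627.7774 billion.
After: m₂ = 1 / (0.27) ≈ 3.70370, MB₂ = 326.5 + 71.6 = 398.1, so M₂ = 3.70370 × 398.1 ≈ 1474.443 billion.
ΔM = M₂ − M₁ = 1474.443 − 3627.7774 = -2153.3344 billion.

-2153.3 billion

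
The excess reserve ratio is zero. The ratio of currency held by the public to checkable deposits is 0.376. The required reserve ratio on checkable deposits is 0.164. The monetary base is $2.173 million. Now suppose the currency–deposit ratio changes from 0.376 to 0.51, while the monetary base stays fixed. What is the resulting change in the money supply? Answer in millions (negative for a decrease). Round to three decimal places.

Initially m₁ = (1 + 0.376) / (0.164 + 0.376) ≈ 2.54815, so M₁ = 2.54815 × 2.173 ≈ 5.5371 million.
After the change m₂ = (1 + 0.51) / (0.164 + 0.51) ≈ 2.24036, so M₂ = 2.24036 × 2.173 ≈ 4.8683 million.
ΔM = M₂ − M₁ = 4.8683 − 5.5371 = -0.6688 million.

-0.669 million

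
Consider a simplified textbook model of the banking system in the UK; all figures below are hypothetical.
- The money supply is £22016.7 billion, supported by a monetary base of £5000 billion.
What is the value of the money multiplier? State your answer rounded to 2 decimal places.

4.40

The money multiplier is m = M / MB = 22016.7 / 5000 = 4.40334.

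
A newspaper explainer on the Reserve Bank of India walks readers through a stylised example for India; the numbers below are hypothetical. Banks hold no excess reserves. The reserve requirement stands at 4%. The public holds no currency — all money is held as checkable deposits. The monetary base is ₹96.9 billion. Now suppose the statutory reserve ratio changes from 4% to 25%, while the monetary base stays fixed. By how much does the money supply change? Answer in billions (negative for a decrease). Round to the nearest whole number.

-2035 billion

Initially m₁ = 1 / (0.04) = 25, so M₁ = 25 × 96.9 = 2422.5 billion.
After the change m₂ = 1 / (0.25) = 4, so M₂ = 4 × 96.9 = 387.6 billion.
ΔM = M₂ − M₁ = 387.6 − 2422.5 = -2034.9 billion.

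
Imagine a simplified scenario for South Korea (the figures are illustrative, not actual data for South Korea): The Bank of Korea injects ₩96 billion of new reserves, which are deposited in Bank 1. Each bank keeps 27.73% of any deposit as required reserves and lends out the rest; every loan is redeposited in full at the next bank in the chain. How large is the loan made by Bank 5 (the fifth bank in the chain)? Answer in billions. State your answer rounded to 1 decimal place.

₩18.9 billion

Each bank lends a fraction (1 − rr) = 0.7227 of the deposit it receives, so Bank 5 receives 96·0.7227^4 and lends 96·0.7227^5 ≈ 18.9261 billion.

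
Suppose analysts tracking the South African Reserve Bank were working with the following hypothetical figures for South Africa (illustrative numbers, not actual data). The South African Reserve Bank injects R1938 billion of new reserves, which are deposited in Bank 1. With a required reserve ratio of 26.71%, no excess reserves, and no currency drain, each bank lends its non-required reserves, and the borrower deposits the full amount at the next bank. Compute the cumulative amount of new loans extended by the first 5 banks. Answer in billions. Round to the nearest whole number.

Bank i lends (1 − rr)^i of the original deposit: Bank 1 lends 1938·0.7329 = 1420.3602, Bank 2 lends 1938·0.7329² ≈ 1040.9820, and so on.
Summing a geometric series: total = 1938·[0.7329·(1 − 0.7329^5) / (1 − 0.7329)] ≈ 4193.2386 billion.

R4193 billion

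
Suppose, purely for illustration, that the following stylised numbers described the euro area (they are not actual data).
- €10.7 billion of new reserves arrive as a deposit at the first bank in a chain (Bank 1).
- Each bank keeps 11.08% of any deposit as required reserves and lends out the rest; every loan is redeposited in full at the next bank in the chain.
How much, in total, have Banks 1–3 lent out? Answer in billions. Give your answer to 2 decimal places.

Bank i lends (1 − rr)^i of the original deposit: Bank 1 lends 10.7·0.8892 ≈ 9.5144, Bank 2 lends 10.7·0.8892² ≈ 8.4602, and so on.
Summing a geometric series: total = 10.7·[0.8892·(1 − 0.8892^3) / (1 − 0.8892)] ≈ 25.4975 billion.

€25.50 billion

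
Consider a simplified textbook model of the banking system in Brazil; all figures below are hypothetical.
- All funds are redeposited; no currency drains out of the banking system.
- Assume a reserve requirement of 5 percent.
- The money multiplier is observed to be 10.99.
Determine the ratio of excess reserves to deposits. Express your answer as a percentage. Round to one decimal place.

Using m = 10.99. Since m = (1 + c)/(c + rr + e), the denominator satisfies c + rr + e = (1 + c)/m = (1 + 0) / 10.99 ≈ 0.090992.
With c = 0 and rr = 0.05, the ratio of excess reserves to deposits is 0.090992 − 0 − 0.05 = 0.040992.

4.1%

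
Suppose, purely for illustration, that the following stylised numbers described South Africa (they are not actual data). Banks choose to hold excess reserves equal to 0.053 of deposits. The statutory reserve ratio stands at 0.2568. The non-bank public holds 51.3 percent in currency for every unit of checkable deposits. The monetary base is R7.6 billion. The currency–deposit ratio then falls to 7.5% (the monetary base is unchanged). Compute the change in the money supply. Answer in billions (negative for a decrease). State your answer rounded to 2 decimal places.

R7.26 billion

Initially m₁ = (1 + 0.513) / (0.2568 + 0.053 + 0.513) ≈ 1.8388, so M₁ = 1.8388 × 7.6 ≈ 13.9749 billion.
After the change m₂ = (1 + 0.075) / (0.2568 + 0.053 + 0.075) ≈ 2.7937, so M₂ = 2.7937 × 7.6 ≈ 21.2321 billion.
ΔM = M₂ − M₁ = 21.2321 − 13.9749 = 7.2572 billion.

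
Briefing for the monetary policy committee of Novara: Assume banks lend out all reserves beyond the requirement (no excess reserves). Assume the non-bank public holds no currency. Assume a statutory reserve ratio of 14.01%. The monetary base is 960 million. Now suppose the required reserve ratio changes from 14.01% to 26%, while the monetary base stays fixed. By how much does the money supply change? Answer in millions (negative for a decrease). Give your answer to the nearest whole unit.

Initially m₁ = 1 / (0.1401) ≈ 7.1378, so M₁ = 7.1378 × 960 = 6852.288 million.
After the change m₂ = 1 / (0.26) ≈ 3.8462, so M₂ = 3.8462 × 960 = 3692.352 million.
ΔM = M₂ − M₁ = 3692.352 − 6852.288 = -3159.936 million.

-3160 million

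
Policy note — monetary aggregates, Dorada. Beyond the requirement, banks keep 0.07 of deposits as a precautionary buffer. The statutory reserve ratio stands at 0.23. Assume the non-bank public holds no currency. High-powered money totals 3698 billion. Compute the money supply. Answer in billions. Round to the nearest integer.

12327 billion

The money multiplier is m = 1 / (rr + e) = 1 / (0.23 + 0.07) ≈ 3.33333.
So M = m × MB = 3.33333 × 3698 ≈ 12326.6543 billion.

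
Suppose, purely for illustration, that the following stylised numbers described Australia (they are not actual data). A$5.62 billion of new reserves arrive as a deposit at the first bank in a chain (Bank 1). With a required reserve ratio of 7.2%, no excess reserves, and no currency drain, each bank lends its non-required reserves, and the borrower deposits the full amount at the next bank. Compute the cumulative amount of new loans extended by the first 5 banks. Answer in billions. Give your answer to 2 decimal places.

Bank i lends (1 − rr)^i of the original deposit: Bank 1 lends 5.62·0.9280 ≈ 5.2154, Bank 2 lends 5.62·0.9280² ≈ 4.8399, and so on.
Summing a geometric series: total = 5.62·[0.9280·(1 − 0.9280^5) / (1 − 0.9280)] ≈ 22.5825 billion.

A$22.58 billion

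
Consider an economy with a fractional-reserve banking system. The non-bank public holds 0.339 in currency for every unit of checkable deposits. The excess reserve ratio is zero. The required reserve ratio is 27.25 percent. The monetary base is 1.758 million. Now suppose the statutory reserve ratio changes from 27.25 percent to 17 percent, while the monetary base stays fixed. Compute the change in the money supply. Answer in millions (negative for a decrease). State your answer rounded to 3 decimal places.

Initially m₁ = (1 + 0.339) / (0.2725 + 0.339) ≈ 2.18970, so M₁ = 2.18970 × 1.758 ≈ 3.8495 million.
After the change m₂ = (1 + 0.339) / (0.17 + 0.339) ≈ 2.63065, so M₂ = 2.63065 × 1.758 ≈ 4.6247 million.
ΔM = M₂ − M₁ = 4.6247 − 3.8495 = 0.7752 million.

0.775 million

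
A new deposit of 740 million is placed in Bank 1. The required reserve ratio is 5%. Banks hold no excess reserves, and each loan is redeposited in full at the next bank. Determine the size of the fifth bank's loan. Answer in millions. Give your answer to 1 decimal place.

Each bank lends a fraction (1 − rr) = 0.9500 of the deposit it receives, so Bank 5 receives 740·0.9500^4 and lends 740·0.9500^5 ≈ 572.5979 million.

572.6 million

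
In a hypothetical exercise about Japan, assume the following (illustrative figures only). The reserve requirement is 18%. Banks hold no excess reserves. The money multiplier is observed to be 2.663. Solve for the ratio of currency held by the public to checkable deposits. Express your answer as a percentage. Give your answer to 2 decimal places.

Using m = 2.663. From m = (1 + c)/(c + rr + e), rearranging gives 1 + c = m·(c + rr + e), so c·(1 − m) = m·(rr + e) − 1.
Hence c = [m·(rr + e) − 1]/(1 − m) = [2.663 × (0.18 + 0) − 1] / (1 − 2.663) ≈ 0.313085.

31.31%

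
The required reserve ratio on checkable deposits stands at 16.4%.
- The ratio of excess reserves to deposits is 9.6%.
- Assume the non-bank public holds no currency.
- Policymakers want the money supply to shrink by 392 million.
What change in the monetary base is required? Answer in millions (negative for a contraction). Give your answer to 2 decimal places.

The money multiplier is m = 1 / (rr + e) = 1 / (0.164 + 0.096) ≈ 3.846154.
ΔMB = ΔM / m = (−392) / 3.846154 ≈ -101.92 million.

-101.92 million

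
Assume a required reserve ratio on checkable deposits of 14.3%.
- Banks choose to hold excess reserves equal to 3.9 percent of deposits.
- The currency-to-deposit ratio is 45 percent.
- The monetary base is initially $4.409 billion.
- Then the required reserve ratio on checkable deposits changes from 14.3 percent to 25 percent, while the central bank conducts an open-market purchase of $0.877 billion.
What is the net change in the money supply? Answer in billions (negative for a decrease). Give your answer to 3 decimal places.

$0.256 billion

Before: m₁ = (1 + 0.45) / (0.143 + 0.039 + 0.45) ≈ 2.29430, MB₁ = 4.409, so M₁ = 2.29430 × 4.409 ≈ 10.1156 billion.
After: m₂ = (1 + 0.45) / (0.25 + 0.039 + 0.45) ≈ 1.96211, MB₂ = 4.409 + 0.877 = 5.286, so M₂ = 1.96211 × 5.286 ≈ 10.3717 billion.
ΔM = M₂ − M₁ = 10.3717 − 10.1156 = 0.2561 billion.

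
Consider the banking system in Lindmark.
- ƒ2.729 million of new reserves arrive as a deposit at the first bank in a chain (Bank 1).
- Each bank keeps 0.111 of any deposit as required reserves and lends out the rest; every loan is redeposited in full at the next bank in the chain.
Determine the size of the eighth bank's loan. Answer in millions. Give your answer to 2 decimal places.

Each bank lends a fraction (1 − rr) = 0.8890 of the deposit it receives, so Bank 8 receives 2.729·0.8890^7 and lends 2.729·0.8890^8 ≈ 1.0647 million.

ƒ1.06 million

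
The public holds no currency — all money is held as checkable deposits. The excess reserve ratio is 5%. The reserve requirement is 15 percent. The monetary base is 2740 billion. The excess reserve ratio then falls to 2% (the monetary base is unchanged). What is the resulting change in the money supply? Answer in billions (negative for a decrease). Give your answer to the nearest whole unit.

Initially m₁ = 1 / (0.15 + 0.05) = 5, so M₁ = 5 × 2740 = 13700 billion.
After the change m₂ = 1 / (0.15 + 0.02) ≈ 5.88235, so M₂ = 5.88235 × 2740 = 16117.639 billion.
ΔM = M₂ − M₁ = 16117.639 − 13700 = 2417.639 billion.

2418 billion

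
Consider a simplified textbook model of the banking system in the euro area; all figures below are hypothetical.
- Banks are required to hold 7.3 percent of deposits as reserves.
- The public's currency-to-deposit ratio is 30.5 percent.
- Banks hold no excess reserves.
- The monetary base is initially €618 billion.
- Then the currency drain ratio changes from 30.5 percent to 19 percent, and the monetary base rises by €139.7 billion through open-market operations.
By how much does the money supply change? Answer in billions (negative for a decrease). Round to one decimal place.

€1294.8 billion

Before: m₁ = (1 + 0.305) / (0.073 + 0.305) ≈ 3.45238, MB₁ = 618, so M₁ = 3.45238 × 618 ≈ 2133.5708 billion.
After: m₂ = (1 + 0.19) / (0.073 + 0.19) ≈ 4.52471, MB₂ = 618 + 139.7 = 757.7, so M₂ = 4.52471 × 757.7 ≈ 3428.3728 billion.
ΔM = M₂ − M₁ = 3428.3728 − 2133.5708 = 1294.802 billion.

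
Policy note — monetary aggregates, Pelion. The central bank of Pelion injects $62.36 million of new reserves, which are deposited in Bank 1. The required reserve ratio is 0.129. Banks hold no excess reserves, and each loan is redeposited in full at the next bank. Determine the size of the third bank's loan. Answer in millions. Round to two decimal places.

Each bank lends a fraction (1 − rr) = 0.8710 of the deposit it receives, so Bank 3 receives 62.36·0.8710^2 and lends 62.36·0.8710^3 ≈ 41.2060 million.

$41.21 million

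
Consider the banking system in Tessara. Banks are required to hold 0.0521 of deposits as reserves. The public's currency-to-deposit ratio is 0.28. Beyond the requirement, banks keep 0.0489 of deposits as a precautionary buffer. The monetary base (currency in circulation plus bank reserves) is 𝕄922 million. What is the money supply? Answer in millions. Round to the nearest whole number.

𝕄3098 million

The money multiplier is m = (1 + c) / (rr + e + c) = (1 + 0.28) / (0.0521 + 0.0489 + 0.28) ≈ 3.3596.
So M = m × MB = 3.3596 × 922 = 3097.5512 million.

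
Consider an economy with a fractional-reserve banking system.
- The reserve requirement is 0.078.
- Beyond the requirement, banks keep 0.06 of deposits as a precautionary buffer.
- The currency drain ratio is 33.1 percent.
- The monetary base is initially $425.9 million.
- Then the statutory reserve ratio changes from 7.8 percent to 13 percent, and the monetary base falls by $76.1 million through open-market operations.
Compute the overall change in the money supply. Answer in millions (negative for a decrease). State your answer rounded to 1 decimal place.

Before: m₁ = (1 + 0.331) / (0.078 + 0.06 + 0.331) ≈ 2.83795, MB₁ = 425.9, so M₁ = 2.83795 × 425.9 ≈ 1208.6829 million.
After: m₂ = (1 + 0.331) / (0.13 + 0.06 + 0.331) ≈ 2.55470, MB₂ = 425.9 − 76.1 = 349.8, so M₂ = 2.55470 × 349.8 ≈ 893.6341 million.
ΔM = M₂ − M₁ = 893.6341 − 1208.6829 = -315.0488 million.

-315.0 million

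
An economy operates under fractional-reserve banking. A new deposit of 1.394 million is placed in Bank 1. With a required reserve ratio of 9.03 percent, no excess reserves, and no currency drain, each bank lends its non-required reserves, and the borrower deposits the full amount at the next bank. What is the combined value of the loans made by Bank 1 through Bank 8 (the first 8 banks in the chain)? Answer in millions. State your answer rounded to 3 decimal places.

Bank i lends (1 − rr)^i of the original deposit: Bank 1 lends 1.394·0.9097 ≈ 1.2681, Bank 2 lends 1.394·0.9097² ≈ 1.1536, and so on.
Summing a geometric series: total = 1.394·[0.9097·(1 − 0.9097^8) / (1 − 0.9097)] ≈ 7.4569 million.

7.457 million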